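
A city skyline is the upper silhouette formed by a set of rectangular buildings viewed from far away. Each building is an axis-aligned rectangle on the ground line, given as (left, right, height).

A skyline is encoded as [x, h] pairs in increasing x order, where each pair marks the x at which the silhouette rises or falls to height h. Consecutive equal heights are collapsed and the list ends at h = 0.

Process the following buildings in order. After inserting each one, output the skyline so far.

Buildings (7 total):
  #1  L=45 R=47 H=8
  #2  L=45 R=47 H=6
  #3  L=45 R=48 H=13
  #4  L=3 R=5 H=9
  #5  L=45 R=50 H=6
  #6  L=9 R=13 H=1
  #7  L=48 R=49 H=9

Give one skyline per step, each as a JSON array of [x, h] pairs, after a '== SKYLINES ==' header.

== SKYLINES ==
[[45,8],[47,0]]
[[45,8],[47,0]]
[[45,13],[48,0]]
[[3,9],[5,0],[45,13],[48,0]]
[[3,9],[5,0],[45,13],[48,6],[50,0]]
[[3,9],[5,0],[9,1],[13,0],[45,13],[48,6],[50,0]]
[[3,9],[5,0],[9,1],[13,0],[45,13],[48,9],[49,6],[50,0]]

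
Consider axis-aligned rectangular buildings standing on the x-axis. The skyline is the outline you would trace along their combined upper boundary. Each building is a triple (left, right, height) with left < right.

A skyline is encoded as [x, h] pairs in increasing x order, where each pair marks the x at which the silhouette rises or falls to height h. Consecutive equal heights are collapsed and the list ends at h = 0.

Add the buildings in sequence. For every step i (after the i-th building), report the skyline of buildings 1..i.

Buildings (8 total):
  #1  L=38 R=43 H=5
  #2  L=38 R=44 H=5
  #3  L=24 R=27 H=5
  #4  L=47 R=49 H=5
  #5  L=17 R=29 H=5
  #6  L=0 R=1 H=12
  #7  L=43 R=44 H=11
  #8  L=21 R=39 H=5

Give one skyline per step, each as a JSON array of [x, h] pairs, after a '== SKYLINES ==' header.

== SKYLINES ==
[[38,5],[43,0]]
[[38,5],[44,0]]
[[24,5],[27,0],[38,5],[44,0]]
[[24,5],[27,0],[38,5],[44,0],[47,5],[49,0]]
[[17,5],[29,0],[38,5],[44,0],[47,5],[49,0]]
[[0,12],[1,0],[17,5],[29,0],[38,5],[44,0],[47,5],[49,0]]
[[0,12],[1,0],[17,5],[29,0],[38,5],[43,11],[44,0],[47,5],[49,0]]
[[0,12],[1,0],[17,5],[43,11],[44,0],[47,5],[49,0]]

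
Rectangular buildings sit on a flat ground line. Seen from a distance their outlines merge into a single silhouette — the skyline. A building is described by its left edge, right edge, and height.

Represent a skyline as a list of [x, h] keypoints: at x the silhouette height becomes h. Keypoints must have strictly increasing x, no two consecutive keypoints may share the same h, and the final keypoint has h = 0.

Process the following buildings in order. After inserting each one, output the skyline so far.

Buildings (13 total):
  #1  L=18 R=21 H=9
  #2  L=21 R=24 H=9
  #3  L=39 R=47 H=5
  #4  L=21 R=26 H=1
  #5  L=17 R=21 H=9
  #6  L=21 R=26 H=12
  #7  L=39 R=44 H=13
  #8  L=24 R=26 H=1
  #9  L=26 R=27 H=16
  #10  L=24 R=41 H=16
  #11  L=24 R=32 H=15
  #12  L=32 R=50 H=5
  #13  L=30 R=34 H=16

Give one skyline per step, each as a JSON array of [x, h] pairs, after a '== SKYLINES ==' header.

== SKYLINES ==
[[18,9],[21,0]]
[[18,9],[24,0]]
[[18,9],[24,0],[39,5],[47,0]]
[[18,9],[24,1],[26,0],[39,5],[47,0]]
[[17,9],[24,1],[26,0],[39,5],[47,0]]
[[17,9],[21,12],[26,0],[39,5],[47,0]]
[[17,9],[21,12],[26,0],[39,13],[44,5],[47,0]]
[[17,9],[21,12],[26,0],[39,13],[44,5],[47,0]]
[[17,9],[21,12],[26,16],[27,0],[39,13],[44,5],[47,0]]
[[17,9],[21,12],[24,16],[41,13],[44,5],[47,0]]
[[17,9],[21,12],[24,16],[41,13],[44,5],[47,0]]
[[17,9],[21,12],[24,16],[41,13],[44,5],[50,0]]
[[17,9],[21,12],[24,16],[41,13],[44,5],[50,0]]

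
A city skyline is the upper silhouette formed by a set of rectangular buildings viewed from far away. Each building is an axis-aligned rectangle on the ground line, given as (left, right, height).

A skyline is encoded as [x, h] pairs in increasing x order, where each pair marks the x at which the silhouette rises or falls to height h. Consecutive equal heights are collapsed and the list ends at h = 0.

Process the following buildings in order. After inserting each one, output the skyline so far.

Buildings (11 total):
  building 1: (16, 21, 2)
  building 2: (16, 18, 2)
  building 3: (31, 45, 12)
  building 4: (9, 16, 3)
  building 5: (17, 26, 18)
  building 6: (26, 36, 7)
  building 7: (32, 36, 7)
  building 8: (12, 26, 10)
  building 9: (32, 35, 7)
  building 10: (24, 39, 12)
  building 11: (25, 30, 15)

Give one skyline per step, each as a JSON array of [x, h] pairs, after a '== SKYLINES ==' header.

== SKYLINES ==
[[16,2],[21,0]]
[[16,2],[21,0]]
[[16,2],[21,0],[31,12],[45,0]]
[[9,3],[16,2],[21,0],[31,12],[45,0]]
[[9,3],[16,2],[17,18],[26,0],[31,12],[45,0]]
[[9,3],[16,2],[17,18],[26,7],[31,12],[45,0]]
[[9,3],[16,2],[17,18],[26,7],[31,12],[45,0]]
[[9,3],[12,10],[17,18],[26,7],[31,12],[45,0]]
[[9,3],[12,10],[17,18],[26,7],[31,12],[45,0]]
[[9,3],[12,10],[17,18],[26,12],[45,0]]
[[9,3],[12,10],[17,18],[26,15],[30,12],[45,0]]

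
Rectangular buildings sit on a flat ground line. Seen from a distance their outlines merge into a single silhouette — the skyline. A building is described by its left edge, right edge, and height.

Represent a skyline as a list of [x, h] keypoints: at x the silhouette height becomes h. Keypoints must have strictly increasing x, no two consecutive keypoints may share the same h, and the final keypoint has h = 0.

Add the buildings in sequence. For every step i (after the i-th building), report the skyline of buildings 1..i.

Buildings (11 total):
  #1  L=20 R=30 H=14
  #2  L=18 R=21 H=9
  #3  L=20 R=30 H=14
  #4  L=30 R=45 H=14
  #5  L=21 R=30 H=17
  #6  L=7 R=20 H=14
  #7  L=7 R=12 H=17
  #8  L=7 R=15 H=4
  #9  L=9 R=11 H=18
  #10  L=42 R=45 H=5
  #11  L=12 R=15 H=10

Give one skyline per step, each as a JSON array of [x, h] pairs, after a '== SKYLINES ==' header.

== SKYLINES ==
[[20,14],[30,0]]
[[18,9],[20,14],[30,0]]
[[18,9],[20,14],[30,0]]
[[18,9],[20,14],[45,0]]
[[18,9],[20,14],[21,17],[30,14],[45,0]]
[[7,14],[21,17],[30,14],[45,0]]
[[7,17],[12,14],[21,17],[30,14],[45,0]]
[[7,17],[12,14],[21,17],[30,14],[45,0]]
[[7,17],[9,18],[11,17],[12,14],[21,17],[30,14],[45,0]]
[[7,17],[9,18],[11,17],[12,14],[21,17],[30,14],[45,0]]
[[7,17],[9,18],[11,17],[12,14],[21,17],[30,14],[45,0]]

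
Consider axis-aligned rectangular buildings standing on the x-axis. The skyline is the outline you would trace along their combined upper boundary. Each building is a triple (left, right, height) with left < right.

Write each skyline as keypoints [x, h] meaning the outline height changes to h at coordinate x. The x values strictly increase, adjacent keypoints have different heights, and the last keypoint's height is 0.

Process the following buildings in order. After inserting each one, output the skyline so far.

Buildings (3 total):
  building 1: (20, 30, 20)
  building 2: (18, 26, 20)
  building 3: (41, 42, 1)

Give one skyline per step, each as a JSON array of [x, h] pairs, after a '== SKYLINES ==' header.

== SKYLINES ==
[[20,20],[30,0]]
[[18,20],[30,0]]
[[18,20],[30,0],[41,1],[42,0]]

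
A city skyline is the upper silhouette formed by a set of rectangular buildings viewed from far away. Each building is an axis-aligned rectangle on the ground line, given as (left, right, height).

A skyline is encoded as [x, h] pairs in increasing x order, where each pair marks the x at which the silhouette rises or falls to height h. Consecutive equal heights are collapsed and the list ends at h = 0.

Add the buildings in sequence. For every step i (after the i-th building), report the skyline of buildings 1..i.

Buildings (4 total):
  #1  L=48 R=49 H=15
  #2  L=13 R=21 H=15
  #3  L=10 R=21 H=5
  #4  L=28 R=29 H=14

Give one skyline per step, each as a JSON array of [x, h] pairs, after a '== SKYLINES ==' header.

== SKYLINES ==
[[48,15],[49,0]]
[[13,15],[21,0],[48,15],[49,0]]
[[10,5],[13,15],[21,0],[48,15],[49,0]]
[[10,5],[13,15],[21,0],[28,14],[29,0],[48,15],[49,0]]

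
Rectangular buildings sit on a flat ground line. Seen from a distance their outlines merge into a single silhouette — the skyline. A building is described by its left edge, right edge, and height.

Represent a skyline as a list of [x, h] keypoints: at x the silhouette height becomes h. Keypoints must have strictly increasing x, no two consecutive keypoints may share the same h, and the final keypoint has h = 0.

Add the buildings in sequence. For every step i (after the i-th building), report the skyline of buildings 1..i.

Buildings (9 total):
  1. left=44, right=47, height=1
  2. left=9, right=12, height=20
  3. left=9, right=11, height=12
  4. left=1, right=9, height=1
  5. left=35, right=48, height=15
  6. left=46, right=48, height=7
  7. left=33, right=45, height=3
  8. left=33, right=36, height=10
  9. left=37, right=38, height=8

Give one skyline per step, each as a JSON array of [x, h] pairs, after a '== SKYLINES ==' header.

== SKYLINES ==
[[44,1],[47,0]]
[[9,20],[12,0],[44,1],[47,0]]
[[9,20],[12,0],[44,1],[47,0]]
[[1,1],[9,20],[12,0],[44,1],[47,0]]
[[1,1],[9,20],[12,0],[35,15],[48,0]]
[[1,1],[9,20],[12,0],[35,15],[48,0]]
[[1,1],[9,20],[12,0],[33,3],[35,15],[48,0]]
[[1,1],[9,20],[12,0],[33,10],[35,15],[48,0]]
[[1,1],[9,20],[12,0],[33,10],[35,15],[48,0]]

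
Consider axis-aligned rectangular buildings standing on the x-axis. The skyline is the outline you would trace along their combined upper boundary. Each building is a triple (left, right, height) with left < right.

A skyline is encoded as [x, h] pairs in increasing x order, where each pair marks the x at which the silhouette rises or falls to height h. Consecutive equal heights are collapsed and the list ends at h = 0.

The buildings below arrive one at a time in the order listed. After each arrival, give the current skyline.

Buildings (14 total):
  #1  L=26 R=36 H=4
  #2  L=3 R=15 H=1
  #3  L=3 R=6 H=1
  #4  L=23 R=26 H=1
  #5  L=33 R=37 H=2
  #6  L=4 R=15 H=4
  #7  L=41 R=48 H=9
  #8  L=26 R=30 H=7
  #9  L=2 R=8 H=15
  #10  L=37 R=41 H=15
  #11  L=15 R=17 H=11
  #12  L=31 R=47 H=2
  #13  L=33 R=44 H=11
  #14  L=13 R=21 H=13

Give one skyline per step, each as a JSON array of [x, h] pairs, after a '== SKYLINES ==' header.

== SKYLINES ==
[[26,4],[36,0]]
[[3,1],[15,0],[26,4],[36,0]]
[[3,1],[15,0],[26,4],[36,0]]
[[3,1],[15,0],[23,1],[26,4],[36,0]]
[[3,1],[15,0],[23,1],[26,4],[36,2],[37,0]]
[[3,1],[4,4],[15,0],[23,1],[26,4],[36,2],[37,0]]
[[3,1],[4,4],[15,0],[23,1],[26,4],[36,2],[37,0],[41,9],[48,0]]
[[3,1],[4,4],[15,0],[23,1],[26,7],[30,4],[36,2],[37,0],[41,9],[48,0]]
[[2,15],[8,4],[15,0],[23,1],[26,7],[30,4],[36,2],[37,0],[41,9],[48,0]]
[[2,15],[8,4],[15,0],[23,1],[26,7],[30,4],[36,2],[37,15],[41,9],[48,0]]
[[2,15],[8,4],[15,11],[17,0],[23,1],[26,7],[30,4],[36,2],[37,15],[41,9],[48,0]]
[[2,15],[8,4],[15,11],[17,0],[23,1],[26,7],[30,4],[36,2],[37,15],[41,9],[48,0]]
[[2,15],[8,4],[15,11],[17,0],[23,1],[26,7],[30,4],[33,11],[37,15],[41,11],[44,9],[48,0]]
[[2,15],[8,4],[13,13],[21,0],[23,1],[26,7],[30,4],[33,11],[37,15],[41,11],[44,9],[48,0]]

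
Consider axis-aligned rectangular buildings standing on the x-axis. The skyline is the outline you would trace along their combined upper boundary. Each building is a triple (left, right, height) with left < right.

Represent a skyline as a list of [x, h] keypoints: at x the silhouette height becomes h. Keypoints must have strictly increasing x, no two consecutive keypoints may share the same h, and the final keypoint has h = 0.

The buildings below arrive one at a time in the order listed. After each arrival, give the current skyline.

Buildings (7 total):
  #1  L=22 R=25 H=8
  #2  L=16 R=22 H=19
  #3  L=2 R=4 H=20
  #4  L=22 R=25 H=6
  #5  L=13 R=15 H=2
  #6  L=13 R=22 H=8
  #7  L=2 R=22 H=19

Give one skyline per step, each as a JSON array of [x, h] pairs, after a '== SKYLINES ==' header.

== SKYLINES ==
[[22,8],[25,0]]
[[16,19],[22,8],[25,0]]
[[2,20],[4,0],[16,19],[22,8],[25,0]]
[[2,20],[4,0],[16,19],[22,8],[25,0]]
[[2,20],[4,0],[13,2],[15,0],[16,19],[22,8],[25,0]]
[[2,20],[4,0],[13,8],[16,19],[22,8],[25,0]]
[[2,20],[4,19],[22,8],[25,0]]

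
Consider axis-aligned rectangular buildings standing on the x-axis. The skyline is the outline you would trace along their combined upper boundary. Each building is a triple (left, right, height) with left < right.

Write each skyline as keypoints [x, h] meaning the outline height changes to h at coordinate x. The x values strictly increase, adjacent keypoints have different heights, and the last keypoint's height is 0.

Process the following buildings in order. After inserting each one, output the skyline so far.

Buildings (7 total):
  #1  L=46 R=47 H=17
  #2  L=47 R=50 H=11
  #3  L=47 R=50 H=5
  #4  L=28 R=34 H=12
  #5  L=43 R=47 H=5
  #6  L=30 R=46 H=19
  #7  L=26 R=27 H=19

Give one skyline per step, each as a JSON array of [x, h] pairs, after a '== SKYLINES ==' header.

== SKYLINES ==
[[46,17],[47,0]]
[[46,17],[47,11],[50,0]]
[[46,17],[47,11],[50,0]]
[[28,12],[34,0],[46,17],[47,11],[50,0]]
[[28,12],[34,0],[43,5],[46,17],[47,11],[50,0]]
[[28,12],[30,19],[46,17],[47,11],[50,0]]
[[26,19],[27,0],[28,12],[30,19],[46,17],[47,11],[50,0]]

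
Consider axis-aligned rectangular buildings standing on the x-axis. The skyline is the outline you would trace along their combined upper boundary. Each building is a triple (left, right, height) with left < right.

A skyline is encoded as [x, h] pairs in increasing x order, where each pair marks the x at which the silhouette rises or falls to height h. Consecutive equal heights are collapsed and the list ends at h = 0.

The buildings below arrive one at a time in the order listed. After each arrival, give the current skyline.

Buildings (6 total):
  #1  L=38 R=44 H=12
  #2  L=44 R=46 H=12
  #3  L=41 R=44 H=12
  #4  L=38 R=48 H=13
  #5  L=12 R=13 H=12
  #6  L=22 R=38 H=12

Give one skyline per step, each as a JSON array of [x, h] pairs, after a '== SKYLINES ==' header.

== SKYLINES ==
[[38,12],[44,0]]
[[38,12],[46,0]]
[[38,12],[46,0]]
[[38,13],[48,0]]
[[12,12],[13,0],[38,13],[48,0]]
[[12,12],[13,0],[22,12],[38,13],[48,0]]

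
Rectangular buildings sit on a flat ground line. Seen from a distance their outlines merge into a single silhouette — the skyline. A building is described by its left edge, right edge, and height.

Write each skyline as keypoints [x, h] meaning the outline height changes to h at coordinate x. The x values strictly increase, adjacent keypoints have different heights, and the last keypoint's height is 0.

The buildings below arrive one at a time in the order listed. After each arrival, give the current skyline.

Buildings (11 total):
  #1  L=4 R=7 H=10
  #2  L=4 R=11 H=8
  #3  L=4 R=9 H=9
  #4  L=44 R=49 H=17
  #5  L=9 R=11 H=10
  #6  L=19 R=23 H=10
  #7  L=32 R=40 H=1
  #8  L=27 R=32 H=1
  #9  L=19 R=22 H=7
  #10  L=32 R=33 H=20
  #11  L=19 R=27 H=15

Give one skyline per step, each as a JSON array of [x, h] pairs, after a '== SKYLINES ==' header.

== SKYLINES ==
[[4,10],[7,0]]
[[4,10],[7,8],[11,0]]
[[4,10],[7,9],[9,8],[11,0]]
[[4,10],[7,9],[9,8],[11,0],[44,17],[49,0]]
[[4,10],[7,9],[9,10],[11,0],[44,17],[49,0]]
[[4,10],[7,9],[9,10],[11,0],[19,10],[23,0],[44,17],[49,0]]
[[4,10],[7,9],[9,10],[11,0],[19,10],[23,0],[32,1],[40,0],[44,17],[49,0]]
[[4,10],[7,9],[9,10],[11,0],[19,10],[23,0],[27,1],[40,0],[44,17],[49,0]]
[[4,10],[7,9],[9,10],[11,0],[19,10],[23,0],[27,1],[40,0],[44,17],[49,0]]
[[4,10],[7,9],[9,10],[11,0],[19,10],[23,0],[27,1],[32,20],[33,1],[40,0],[44,17],[49,0]]
[[4,10],[7,9],[9,10],[11,0],[19,15],[27,1],[32,20],[33,1],[40,0],[44,17],[49,0]]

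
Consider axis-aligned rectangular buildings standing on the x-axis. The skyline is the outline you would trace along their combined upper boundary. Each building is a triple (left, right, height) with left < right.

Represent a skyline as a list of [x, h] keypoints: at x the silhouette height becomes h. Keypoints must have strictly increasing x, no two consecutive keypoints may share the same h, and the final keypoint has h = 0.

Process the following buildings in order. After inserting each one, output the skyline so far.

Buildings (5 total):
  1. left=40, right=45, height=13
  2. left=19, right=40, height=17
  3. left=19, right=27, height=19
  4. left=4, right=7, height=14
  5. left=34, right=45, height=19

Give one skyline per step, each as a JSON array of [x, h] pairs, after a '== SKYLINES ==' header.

== SKYLINES ==
[[40,13],[45,0]]
[[19,17],[40,13],[45,0]]
[[19,19],[27,17],[40,13],[45,0]]
[[4,14],[7,0],[19,19],[27,17],[40,13],[45,0]]
[[4,14],[7,0],[19,19],[27,17],[34,19],[45,0]]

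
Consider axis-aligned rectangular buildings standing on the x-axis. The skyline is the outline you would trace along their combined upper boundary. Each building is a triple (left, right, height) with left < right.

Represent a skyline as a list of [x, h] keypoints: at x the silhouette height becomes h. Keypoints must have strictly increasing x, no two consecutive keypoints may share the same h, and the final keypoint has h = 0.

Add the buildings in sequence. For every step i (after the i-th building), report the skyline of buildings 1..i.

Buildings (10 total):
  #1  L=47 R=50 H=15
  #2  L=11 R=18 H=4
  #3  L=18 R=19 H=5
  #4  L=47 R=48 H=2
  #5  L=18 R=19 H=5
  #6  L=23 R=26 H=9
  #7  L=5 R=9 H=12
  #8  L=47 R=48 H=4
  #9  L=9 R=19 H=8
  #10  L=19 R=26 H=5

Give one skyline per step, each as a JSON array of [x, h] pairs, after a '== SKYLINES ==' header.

== SKYLINES ==
[[47,15],[50,0]]
[[11,4],[18,0],[47,15],[50,0]]
[[11,4],[18,5],[19,0],[47,15],[50,0]]
[[11,4],[18,5],[19,0],[47,15],[50,0]]
[[11,4],[18,5],[19,0],[47,15],[50,0]]
[[11,4],[18,5],[19,0],[23,9],[26,0],[47,15],[50,0]]
[[5,12],[9,0],[11,4],[18,5],[19,0],[23,9],[26,0],[47,15],[50,0]]
[[5,12],[9,0],[11,4],[18,5],[19,0],[23,9],[26,0],[47,15],[50,0]]
[[5,12],[9,8],[19,0],[23,9],[26,0],[47,15],[50,0]]
[[5,12],[9,8],[19,5],[23,9],[26,0],[47,15],[50,0]]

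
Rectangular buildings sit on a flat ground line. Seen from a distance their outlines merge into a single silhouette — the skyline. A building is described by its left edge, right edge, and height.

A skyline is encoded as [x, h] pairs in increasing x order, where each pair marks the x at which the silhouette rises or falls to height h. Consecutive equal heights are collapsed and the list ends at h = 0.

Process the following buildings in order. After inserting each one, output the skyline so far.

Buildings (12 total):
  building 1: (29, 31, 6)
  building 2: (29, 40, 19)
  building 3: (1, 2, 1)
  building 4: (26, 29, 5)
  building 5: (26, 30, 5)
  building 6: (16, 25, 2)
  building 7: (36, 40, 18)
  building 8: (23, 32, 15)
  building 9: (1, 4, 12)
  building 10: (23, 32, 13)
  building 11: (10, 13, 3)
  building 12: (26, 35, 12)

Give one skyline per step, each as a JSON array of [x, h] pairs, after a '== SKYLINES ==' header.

== SKYLINES ==
[[29,6],[31,0]]
[[29,19],[40,0]]
[[1,1],[2,0],[29,19],[40,0]]
[[1,1],[2,0],[26,5],[29,19],[40,0]]
[[1,1],[2,0],[26,5],[29,19],[40,0]]
[[1,1],[2,0],[16,2],[25,0],[26,5],[29,19],[40,0]]
[[1,1],[2,0],[16,2],[25,0],[26,5],[29,19],[40,0]]
[[1,1],[2,0],[16,2],[23,15],[29,19],[40,0]]
[[1,12],[4,0],[16,2],[23,15],[29,19],[40,0]]
[[1,12],[4,0],[16,2],[23,15],[29,19],[40,0]]
[[1,12],[4,0],[10,3],[13,0],[16,2],[23,15],[29,19],[40,0]]
[[1,12],[4,0],[10,3],[13,0],[16,2],[23,15],[29,19],[40,0]]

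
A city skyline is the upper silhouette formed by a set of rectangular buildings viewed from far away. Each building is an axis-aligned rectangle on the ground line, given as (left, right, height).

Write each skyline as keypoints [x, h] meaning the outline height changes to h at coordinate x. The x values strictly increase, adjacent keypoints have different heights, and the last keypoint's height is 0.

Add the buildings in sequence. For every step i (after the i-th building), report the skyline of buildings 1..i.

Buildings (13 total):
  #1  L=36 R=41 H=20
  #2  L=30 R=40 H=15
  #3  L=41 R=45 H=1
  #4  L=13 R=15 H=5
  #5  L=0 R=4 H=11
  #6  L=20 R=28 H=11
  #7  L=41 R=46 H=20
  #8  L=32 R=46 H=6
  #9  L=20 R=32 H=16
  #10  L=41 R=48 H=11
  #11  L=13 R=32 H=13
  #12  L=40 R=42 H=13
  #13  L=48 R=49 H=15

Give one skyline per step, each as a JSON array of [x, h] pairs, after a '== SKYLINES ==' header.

== SKYLINES ==
[[36,20],[41,0]]
[[30,15],[36,20],[41,0]]
[[30,15],[36,20],[41,1],[45,0]]
[[13,5],[15,0],[30,15],[36,20],[41,1],[45,0]]
[[0,11],[4,0],[13,5],[15,0],[30,15],[36,20],[41,1],[45,0]]
[[0,11],[4,0],[13,5],[15,0],[20,11],[28,0],[30,15],[36,20],[41,1],[45,0]]
[[0,11],[4,0],[13,5],[15,0],[20,11],[28,0],[30,15],[36,20],[46,0]]
[[0,11],[4,0],[13,5],[15,0],[20,11],[28,0],[30,15],[36,20],[46,0]]
[[0,11],[4,0],[13,5],[15,0],[20,16],[32,15],[36,20],[46,0]]
[[0,11],[4,0],[13,5],[15,0],[20,16],[32,15],[36,20],[46,11],[48,0]]
[[0,11],[4,0],[13,13],[20,16],[32,15],[36,20],[46,11],[48,0]]
[[0,11],[4,0],[13,13],[20,16],[32,15],[36,20],[46,11],[48,0]]
[[0,11],[4,0],[13,13],[20,16],[32,15],[36,20],[46,11],[48,15],[49,0]]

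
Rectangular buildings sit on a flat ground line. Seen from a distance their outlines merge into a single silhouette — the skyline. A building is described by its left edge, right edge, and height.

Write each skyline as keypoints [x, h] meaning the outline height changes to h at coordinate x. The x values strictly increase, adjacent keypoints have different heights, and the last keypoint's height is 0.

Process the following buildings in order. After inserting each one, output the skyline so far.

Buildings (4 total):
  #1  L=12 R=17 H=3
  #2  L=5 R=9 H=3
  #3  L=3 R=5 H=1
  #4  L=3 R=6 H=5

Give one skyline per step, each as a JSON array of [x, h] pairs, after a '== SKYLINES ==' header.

== SKYLINES ==
[[12,3],[17,0]]
[[5,3],[9,0],[12,3],[17,0]]
[[3,1],[5,3],[9,0],[12,3],[17,0]]
[[3,5],[6,3],[9,0],[12,3],[17,0]]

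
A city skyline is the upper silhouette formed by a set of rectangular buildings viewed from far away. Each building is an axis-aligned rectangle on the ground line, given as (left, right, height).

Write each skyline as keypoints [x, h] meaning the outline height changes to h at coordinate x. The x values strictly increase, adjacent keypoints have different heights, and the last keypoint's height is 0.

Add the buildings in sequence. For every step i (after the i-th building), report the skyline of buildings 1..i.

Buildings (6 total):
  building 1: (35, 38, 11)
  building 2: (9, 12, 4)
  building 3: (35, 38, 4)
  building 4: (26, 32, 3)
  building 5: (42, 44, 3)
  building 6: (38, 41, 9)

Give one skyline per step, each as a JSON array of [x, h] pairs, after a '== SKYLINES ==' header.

== SKYLINES ==
[[35,11],[38,0]]
[[9,4],[12,0],[35,11],[38,0]]
[[9,4],[12,0],[35,11],[38,0]]
[[9,4],[12,0],[26,3],[32,0],[35,11],[38,0]]
[[9,4],[12,0],[26,3],[32,0],[35,11],[38,0],[42,3],[44,0]]
[[9,4],[12,0],[26,3],[32,0],[35,11],[38,9],[41,0],[42,3],[44,0]]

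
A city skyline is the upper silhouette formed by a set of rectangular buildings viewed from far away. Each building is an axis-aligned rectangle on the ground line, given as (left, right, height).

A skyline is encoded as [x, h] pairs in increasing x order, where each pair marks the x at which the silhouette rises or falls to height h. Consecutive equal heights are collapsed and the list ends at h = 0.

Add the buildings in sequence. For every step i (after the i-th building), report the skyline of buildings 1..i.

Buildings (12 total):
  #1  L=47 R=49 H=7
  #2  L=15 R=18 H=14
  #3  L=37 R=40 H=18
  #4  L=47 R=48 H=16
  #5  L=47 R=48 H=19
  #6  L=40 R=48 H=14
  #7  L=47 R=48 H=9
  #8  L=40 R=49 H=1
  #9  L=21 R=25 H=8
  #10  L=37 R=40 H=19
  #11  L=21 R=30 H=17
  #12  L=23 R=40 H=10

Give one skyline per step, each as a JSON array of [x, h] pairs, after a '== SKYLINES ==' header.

== SKYLINES ==
[[47,7],[49,0]]
[[15,14],[18,0],[47,7],[49,0]]
[[15,14],[18,0],[37,18],[40,0],[47,7],[49,0]]
[[15,14],[18,0],[37,18],[40,0],[47,16],[48,7],[49,0]]
[[15,14],[18,0],[37,18],[40,0],[47,19],[48,7],[49,0]]
[[15,14],[18,0],[37,18],[40,14],[47,19],[48,7],[49,0]]
[[15,14],[18,0],[37,18],[40,14],[47,19],[48,7],[49,0]]
[[15,14],[18,0],[37,18],[40,14],[47,19],[48,7],[49,0]]
[[15,14],[18,0],[21,8],[25,0],[37,18],[40,14],[47,19],[48,7],[49,0]]
[[15,14],[18,0],[21,8],[25,0],[37,19],[40,14],[47,19],[48,7],[49,0]]
[[15,14],[18,0],[21,17],[30,0],[37,19],[40,14],[47,19],[48,7],[49,0]]
[[15,14],[18,0],[21,17],[30,10],[37,19],[40,14],[47,19],[48,7],[49,0]]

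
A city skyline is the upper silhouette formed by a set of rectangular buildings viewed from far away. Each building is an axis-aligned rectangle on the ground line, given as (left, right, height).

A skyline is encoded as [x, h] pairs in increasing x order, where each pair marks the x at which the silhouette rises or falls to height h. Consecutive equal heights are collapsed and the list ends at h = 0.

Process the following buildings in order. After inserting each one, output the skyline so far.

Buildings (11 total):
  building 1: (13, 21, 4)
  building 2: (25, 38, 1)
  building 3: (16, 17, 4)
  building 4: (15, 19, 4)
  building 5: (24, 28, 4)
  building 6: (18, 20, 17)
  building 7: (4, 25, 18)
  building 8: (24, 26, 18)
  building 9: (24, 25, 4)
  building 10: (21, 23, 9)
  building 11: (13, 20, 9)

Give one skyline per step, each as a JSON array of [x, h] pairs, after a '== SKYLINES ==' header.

== SKYLINES ==
[[13,4],[21,0]]
[[13,4],[21,0],[25,1],[38,0]]
[[13,4],[21,0],[25,1],[38,0]]
[[13,4],[21,0],[25,1],[38,0]]
[[13,4],[21,0],[24,4],[28,1],[38,0]]
[[13,4],[18,17],[20,4],[21,0],[24,4],[28,1],[38,0]]
[[4,18],[25,4],[28,1],[38,0]]
[[4,18],[26,4],[28,1],[38,0]]
[[4,18],[26,4],[28,1],[38,0]]
[[4,18],[26,4],[28,1],[38,0]]
[[4,18],[26,4],[28,1],[38,0]]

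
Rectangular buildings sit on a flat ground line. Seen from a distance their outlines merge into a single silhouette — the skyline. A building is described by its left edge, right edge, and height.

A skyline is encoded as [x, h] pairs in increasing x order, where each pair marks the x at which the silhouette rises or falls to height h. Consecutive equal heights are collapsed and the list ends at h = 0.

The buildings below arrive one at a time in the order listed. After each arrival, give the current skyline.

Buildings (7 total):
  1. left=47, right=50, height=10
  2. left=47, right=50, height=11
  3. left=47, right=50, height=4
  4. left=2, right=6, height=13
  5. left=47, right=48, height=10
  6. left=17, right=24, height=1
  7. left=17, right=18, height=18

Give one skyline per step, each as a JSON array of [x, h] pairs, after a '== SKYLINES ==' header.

== SKYLINES ==
[[47,10],[50,0]]
[[47,11],[50,0]]
[[47,11],[50,0]]
[[2,13],[6,0],[47,11],[50,0]]
[[2,13],[6,0],[47,11],[50,0]]
[[2,13],[6,0],[17,1],[24,0],[47,11],[50,0]]
[[2,13],[6,0],[17,18],[18,1],[24,0],[47,11],[50,0]]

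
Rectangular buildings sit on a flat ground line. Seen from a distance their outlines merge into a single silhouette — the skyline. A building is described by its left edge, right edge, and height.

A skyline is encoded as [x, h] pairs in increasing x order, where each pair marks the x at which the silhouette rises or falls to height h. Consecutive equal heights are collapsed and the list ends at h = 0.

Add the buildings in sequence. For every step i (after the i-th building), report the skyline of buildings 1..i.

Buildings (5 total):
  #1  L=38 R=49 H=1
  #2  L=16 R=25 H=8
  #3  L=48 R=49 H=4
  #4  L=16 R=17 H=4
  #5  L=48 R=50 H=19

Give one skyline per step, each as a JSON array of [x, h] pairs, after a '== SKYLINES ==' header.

== SKYLINES ==
[[38,1],[49,0]]
[[16,8],[25,0],[38,1],[49,0]]
[[16,8],[25,0],[38,1],[48,4],[49,0]]
[[16,8],[25,0],[38,1],[48,4],[49,0]]
[[16,8],[25,0],[38,1],[48,19],[50,0]]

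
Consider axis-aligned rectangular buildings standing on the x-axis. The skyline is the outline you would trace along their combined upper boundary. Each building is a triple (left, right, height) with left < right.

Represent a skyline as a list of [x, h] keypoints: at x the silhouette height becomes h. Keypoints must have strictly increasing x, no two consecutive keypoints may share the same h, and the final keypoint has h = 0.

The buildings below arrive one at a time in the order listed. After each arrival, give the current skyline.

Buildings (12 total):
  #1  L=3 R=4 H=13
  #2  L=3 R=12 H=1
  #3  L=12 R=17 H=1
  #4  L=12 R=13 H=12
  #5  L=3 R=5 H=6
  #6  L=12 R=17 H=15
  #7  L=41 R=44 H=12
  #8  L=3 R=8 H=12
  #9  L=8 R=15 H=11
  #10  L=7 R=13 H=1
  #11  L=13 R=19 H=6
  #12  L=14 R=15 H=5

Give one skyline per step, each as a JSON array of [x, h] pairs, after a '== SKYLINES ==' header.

== SKYLINES ==
[[3,13],[4,0]]
[[3,13],[4,1],[12,0]]
[[3,13],[4,1],[17,0]]
[[3,13],[4,1],[12,12],[13,1],[17,0]]
[[3,13],[4,6],[5,1],[12,12],[13,1],[17,0]]
[[3,13],[4,6],[5,1],[12,15],[17,0]]
[[3,13],[4,6],[5,1],[12,15],[17,0],[41,12],[44,0]]
[[3,13],[4,12],[8,1],[12,15],[17,0],[41,12],[44,0]]
[[3,13],[4,12],[8,11],[12,15],[17,0],[41,12],[44,0]]
[[3,13],[4,12],[8,11],[12,15],[17,0],[41,12],[44,0]]
[[3,13],[4,12],[8,11],[12,15],[17,6],[19,0],[41,12],[44,0]]
[[3,13],[4,12],[8,11],[12,15],[17,6],[19,0],[41,12],[44,0]]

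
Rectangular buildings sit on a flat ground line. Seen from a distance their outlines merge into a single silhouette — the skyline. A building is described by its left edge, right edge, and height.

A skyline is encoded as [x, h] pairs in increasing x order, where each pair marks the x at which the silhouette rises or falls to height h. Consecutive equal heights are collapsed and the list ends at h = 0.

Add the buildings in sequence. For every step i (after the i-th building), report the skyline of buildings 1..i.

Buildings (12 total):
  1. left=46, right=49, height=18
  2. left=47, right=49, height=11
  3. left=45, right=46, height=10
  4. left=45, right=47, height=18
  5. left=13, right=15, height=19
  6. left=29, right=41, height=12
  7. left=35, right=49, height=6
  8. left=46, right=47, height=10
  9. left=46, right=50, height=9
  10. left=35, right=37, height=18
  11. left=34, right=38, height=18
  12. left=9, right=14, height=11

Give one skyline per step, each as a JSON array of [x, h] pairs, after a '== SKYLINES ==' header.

== SKYLINES ==
[[46,18],[49,0]]
[[46,18],[49,0]]
[[45,10],[46,18],[49,0]]
[[45,18],[49,0]]
[[13,19],[15,0],[45,18],[49,0]]
[[13,19],[15,0],[29,12],[41,0],[45,18],[49,0]]
[[13,19],[15,0],[29,12],[41,6],[45,18],[49,0]]
[[13,19],[15,0],[29,12],[41,6],[45,18],[49,0]]
[[13,19],[15,0],[29,12],[41,6],[45,18],[49,9],[50,0]]
[[13,19],[15,0],[29,12],[35,18],[37,12],[41,6],[45,18],[49,9],[50,0]]
[[13,19],[15,0],[29,12],[34,18],[38,12],[41,6],[45,18],[49,9],[50,0]]
[[9,11],[13,19],[15,0],[29,12],[34,18],[38,12],[41,6],[45,18],[49,9],[50,0]]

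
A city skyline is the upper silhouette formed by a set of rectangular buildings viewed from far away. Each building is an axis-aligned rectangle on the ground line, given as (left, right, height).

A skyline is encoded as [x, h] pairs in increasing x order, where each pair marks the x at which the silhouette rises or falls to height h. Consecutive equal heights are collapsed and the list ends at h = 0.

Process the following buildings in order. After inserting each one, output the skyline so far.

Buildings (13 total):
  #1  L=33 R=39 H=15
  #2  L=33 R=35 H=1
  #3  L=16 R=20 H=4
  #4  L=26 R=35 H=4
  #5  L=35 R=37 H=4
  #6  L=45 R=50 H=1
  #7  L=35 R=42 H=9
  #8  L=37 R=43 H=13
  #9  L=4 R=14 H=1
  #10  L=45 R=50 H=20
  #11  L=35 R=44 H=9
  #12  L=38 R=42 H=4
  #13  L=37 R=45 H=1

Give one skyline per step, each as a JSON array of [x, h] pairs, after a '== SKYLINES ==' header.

== SKYLINES ==
[[33,15],[39,0]]
[[33,15],[39,0]]
[[16,4],[20,0],[33,15],[39,0]]
[[16,4],[20,0],[26,4],[33,15],[39,0]]
[[16,4],[20,0],[26,4],[33,15],[39,0]]
[[16,4],[20,0],[26,4],[33,15],[39,0],[45,1],[50,0]]
[[16,4],[20,0],[26,4],[33,15],[39,9],[42,0],[45,1],[50,0]]
[[16,4],[20,0],[26,4],[33,15],[39,13],[43,0],[45,1],[50,0]]
[[4,1],[14,0],[16,4],[20,0],[26,4],[33,15],[39,13],[43,0],[45,1],[50,0]]
[[4,1],[14,0],[16,4],[20,0],[26,4],[33,15],[39,13],[43,0],[45,20],[50,0]]
[[4,1],[14,0],[16,4],[20,0],[26,4],[33,15],[39,13],[43,9],[44,0],[45,20],[50,0]]
[[4,1],[14,0],[16,4],[20,0],[26,4],[33,15],[39,13],[43,9],[44,0],[45,20],[50,0]]
[[4,1],[14,0],[16,4],[20,0],[26,4],[33,15],[39,13],[43,9],[44,1],[45,20],[50,0]]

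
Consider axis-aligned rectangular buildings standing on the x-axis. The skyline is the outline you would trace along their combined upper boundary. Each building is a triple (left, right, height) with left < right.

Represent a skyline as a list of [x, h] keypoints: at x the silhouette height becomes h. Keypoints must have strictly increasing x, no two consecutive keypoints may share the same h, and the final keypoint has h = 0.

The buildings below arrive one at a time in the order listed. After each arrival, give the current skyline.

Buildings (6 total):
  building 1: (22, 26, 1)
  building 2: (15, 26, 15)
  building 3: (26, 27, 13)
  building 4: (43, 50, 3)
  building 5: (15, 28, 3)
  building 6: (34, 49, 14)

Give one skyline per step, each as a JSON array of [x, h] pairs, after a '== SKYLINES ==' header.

== SKYLINES ==
[[22,1],[26,0]]
[[15,15],[26,0]]
[[15,15],[26,13],[27,0]]
[[15,15],[26,13],[27,0],[43,3],[50,0]]
[[15,15],[26,13],[27,3],[28,0],[43,3],[50,0]]
[[15,15],[26,13],[27,3],[28,0],[34,14],[49,3],[50,0]]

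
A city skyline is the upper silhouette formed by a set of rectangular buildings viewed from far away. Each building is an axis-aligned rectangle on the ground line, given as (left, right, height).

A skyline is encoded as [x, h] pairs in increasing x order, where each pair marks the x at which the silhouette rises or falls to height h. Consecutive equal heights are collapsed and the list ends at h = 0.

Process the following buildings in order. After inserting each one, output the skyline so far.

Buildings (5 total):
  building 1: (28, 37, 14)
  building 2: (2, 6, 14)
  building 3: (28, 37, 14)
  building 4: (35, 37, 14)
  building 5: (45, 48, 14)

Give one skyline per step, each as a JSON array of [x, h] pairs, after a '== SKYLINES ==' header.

== SKYLINES ==
[[28,14],[37,0]]
[[2,14],[6,0],[28,14],[37,0]]
[[2,14],[6,0],[28,14],[37,0]]
[[2,14],[6,0],[28,14],[37,0]]
[[2,14],[6,0],[28,14],[37,0],[45,14],[48,0]]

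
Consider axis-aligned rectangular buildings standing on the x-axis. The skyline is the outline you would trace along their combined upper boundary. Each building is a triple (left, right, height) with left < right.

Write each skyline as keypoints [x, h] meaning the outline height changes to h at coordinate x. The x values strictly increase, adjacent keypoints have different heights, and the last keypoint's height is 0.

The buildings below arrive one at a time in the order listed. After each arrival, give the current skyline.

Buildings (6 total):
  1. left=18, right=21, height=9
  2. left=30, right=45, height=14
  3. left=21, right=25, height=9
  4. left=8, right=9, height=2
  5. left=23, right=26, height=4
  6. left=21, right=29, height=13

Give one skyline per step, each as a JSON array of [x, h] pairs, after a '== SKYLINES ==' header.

== SKYLINES ==
[[18,9],[21,0]]
[[18,9],[21,0],[30,14],[45,0]]
[[18,9],[25,0],[30,14],[45,0]]
[[8,2],[9,0],[18,9],[25,0],[30,14],[45,0]]
[[8,2],[9,0],[18,9],[25,4],[26,0],[30,14],[45,0]]
[[8,2],[9,0],[18,9],[21,13],[29,0],[30,14],[45,0]]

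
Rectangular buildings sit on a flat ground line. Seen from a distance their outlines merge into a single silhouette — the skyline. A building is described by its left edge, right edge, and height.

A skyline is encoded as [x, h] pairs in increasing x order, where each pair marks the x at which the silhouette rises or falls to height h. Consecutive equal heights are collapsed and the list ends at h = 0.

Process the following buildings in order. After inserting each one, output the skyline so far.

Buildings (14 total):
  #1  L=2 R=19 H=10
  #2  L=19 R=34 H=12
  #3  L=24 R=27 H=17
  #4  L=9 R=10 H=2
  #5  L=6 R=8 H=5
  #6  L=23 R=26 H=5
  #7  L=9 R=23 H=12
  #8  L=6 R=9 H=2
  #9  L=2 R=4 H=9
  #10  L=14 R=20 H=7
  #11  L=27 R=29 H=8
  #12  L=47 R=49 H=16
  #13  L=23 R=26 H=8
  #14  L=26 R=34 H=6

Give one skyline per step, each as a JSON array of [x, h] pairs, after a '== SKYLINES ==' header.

== SKYLINES ==
[[2,10],[19,0]]
[[2,10],[19,12],[34,0]]
[[2,10],[19,12],[24,17],[27,12],[34,0]]
[[2,10],[19,12],[24,17],[27,12],[34,0]]
[[2,10],[19,12],[24,17],[27,12],[34,0]]
[[2,10],[19,12],[24,17],[27,12],[34,0]]
[[2,10],[9,12],[24,17],[27,12],[34,0]]
[[2,10],[9,12],[24,17],[27,12],[34,0]]
[[2,10],[9,12],[24,17],[27,12],[34,0]]
[[2,10],[9,12],[24,17],[27,12],[34,0]]
[[2,10],[9,12],[24,17],[27,12],[34,0]]
[[2,10],[9,12],[24,17],[27,12],[34,0],[47,16],[49,0]]
[[2,10],[9,12],[24,17],[27,12],[34,0],[47,16],[49,0]]
[[2,10],[9,12],[24,17],[27,12],[34,0],[47,16],[49,0]]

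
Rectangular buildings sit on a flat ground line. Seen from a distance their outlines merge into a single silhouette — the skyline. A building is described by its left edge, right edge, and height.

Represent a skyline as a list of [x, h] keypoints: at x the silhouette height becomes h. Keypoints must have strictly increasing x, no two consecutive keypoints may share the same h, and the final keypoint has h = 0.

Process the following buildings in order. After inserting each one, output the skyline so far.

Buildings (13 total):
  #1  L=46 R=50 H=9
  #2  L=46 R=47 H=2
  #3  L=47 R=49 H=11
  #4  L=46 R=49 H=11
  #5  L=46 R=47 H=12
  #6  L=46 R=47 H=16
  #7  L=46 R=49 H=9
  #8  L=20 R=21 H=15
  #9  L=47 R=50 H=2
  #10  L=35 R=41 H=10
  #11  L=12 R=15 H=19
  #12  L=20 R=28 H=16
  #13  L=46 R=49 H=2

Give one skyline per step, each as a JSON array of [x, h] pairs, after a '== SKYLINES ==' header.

== SKYLINES ==
[[46,9],[50,0]]
[[46,9],[50,0]]
[[46,9],[47,11],[49,9],[50,0]]
[[46,11],[49,9],[50,0]]
[[46,12],[47,11],[49,9],[50,0]]
[[46,16],[47,11],[49,9],[50,0]]
[[46,16],[47,11],[49,9],[50,0]]
[[20,15],[21,0],[46,16],[47,11],[49,9],[50,0]]
[[20,15],[21,0],[46,16],[47,11],[49,9],[50,0]]
[[20,15],[21,0],[35,10],[41,0],[46,16],[47,11],[49,9],[50,0]]
[[12,19],[15,0],[20,15],[21,0],[35,10],[41,0],[46,16],[47,11],[49,9],[50,0]]
[[12,19],[15,0],[20,16],[28,0],[35,10],[41,0],[46,16],[47,11],[49,9],[50,0]]
[[12,19],[15,0],[20,16],[28,0],[35,10],[41,0],[46,16],[47,11],[49,9],[50,0]]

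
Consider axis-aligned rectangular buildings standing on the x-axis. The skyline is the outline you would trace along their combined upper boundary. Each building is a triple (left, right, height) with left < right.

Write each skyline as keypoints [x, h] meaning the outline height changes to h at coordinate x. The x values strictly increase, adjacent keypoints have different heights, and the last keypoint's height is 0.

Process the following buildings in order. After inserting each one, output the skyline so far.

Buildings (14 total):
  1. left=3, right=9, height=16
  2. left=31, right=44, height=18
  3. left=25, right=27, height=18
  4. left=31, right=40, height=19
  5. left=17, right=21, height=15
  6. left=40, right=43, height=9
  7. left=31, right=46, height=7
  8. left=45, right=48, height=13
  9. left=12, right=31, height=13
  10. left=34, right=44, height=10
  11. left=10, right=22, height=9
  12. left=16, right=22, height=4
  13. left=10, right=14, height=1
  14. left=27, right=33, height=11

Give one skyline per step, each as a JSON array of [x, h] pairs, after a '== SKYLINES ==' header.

== SKYLINES ==
[[3,16],[9,0]]
[[3,16],[9,0],[31,18],[44,0]]
[[3,16],[9,0],[25,18],[27,0],[31,18],[44,0]]
[[3,16],[9,0],[25,18],[27,0],[31,19],[40,18],[44,0]]
[[3,16],[9,0],[17,15],[21,0],[25,18],[27,0],[31,19],[40,18],[44,0]]
[[3,16],[9,0],[17,15],[21,0],[25,18],[27,0],[31,19],[40,18],[44,0]]
[[3,16],[9,0],[17,15],[21,0],[25,18],[27,0],[31,19],[40,18],[44,7],[46,0]]
[[3,16],[9,0],[17,15],[21,0],[25,18],[27,0],[31,19],[40,18],[44,7],[45,13],[48,0]]
[[3,16],[9,0],[12,13],[17,15],[21,13],[25,18],[27,13],[31,19],[40,18],[44,7],[45,13],[48,0]]
[[3,16],[9,0],[12,13],[17,15],[21,13],[25,18],[27,13],[31,19],[40,18],[44,7],[45,13],[48,0]]
[[3,16],[9,0],[10,9],[12,13],[17,15],[21,13],[25,18],[27,13],[31,19],[40,18],[44,7],[45,13],[48,0]]
[[3,16],[9,0],[10,9],[12,13],[17,15],[21,13],[25,18],[27,13],[31,19],[40,18],[44,7],[45,13],[48,0]]
[[3,16],[9,0],[10,9],[12,13],[17,15],[21,13],[25,18],[27,13],[31,19],[40,18],[44,7],[45,13],[48,0]]
[[3,16],[9,0],[10,9],[12,13],[17,15],[21,13],[25,18],[27,13],[31,19],[40,18],[44,7],[45,13],[48,0]]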